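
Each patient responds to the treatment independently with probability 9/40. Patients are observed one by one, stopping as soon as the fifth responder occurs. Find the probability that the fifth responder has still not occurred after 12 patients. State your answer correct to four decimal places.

0.8895

Needing more than 12 patients ⇔ fewer than 5 successes in the first 12. With X ~ Binomial(12, 0.225), P(Y > 12) = P(X ≤ 4).
  k=0: C(12,0)·0.225^0·0.775^12 = 0.046948
  k=1: C(12,1)·0.225^1·0.775^11 = 0.163562
  k=2: C(12,2)·0.225^2·0.775^10 = 0.261172
  k=3: C(12,3)·0.225^3·0.775^9 = 0.252747
  k=4: C(12,4)·0.225^4·0.775^8 = 0.165101
P(X ≤ 4) = 0.889529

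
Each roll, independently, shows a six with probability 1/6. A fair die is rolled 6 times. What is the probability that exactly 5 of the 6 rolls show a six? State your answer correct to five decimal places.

0.00064

X ~ Binomial(n=6, p=0.166667).
P(X=5) = C(6,5) · p^5 · (1−p)^1
= 6 · 0.0001286 · 0.83333 = 0.0006430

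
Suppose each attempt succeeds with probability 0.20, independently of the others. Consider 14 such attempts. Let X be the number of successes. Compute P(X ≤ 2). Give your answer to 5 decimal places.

0.44805

X ~ Binomial(14, 0.20); P(X ≤ 2) = Σ C(14,k) p^k (1−p)^(14−k) over k:
  k=0: C(14,0)·0.20^0·0.80^14 = 0.0439805
  k=1: C(14,1)·0.20^1·0.80^13 = 0.1539316
  k=2: C(14,2)·0.20^2·0.80^12 = 0.2501389
Total = 0.4480510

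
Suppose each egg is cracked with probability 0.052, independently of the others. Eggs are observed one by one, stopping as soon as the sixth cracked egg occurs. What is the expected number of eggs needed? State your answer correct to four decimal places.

Y = total eggs until the sixth success; negative binomial with r=6, p=0.052.
E[Y] = r / p = 6 / 0.052 = 115.384615

115.3846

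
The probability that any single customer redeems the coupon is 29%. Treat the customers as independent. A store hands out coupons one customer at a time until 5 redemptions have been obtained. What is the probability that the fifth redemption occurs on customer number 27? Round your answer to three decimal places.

0.016

Y = trial on which the fifth success occurs; negative binomial, r=5, p=0.29.
P(Y=27) = C(26,4) · p^5 · (1−p)^22
= 14950 · 0.0020511 · 0.00053418 = 0.01638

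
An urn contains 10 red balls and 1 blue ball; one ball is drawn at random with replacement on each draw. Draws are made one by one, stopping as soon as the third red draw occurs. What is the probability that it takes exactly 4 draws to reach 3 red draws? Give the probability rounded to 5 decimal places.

Y = trial on which the third success occurs; negative binomial, r=3, p=0.909091.
P(Y=4) = C(3,2) · p^3 · (1−p)^1
= 3 · 0.75131 · 0.090909 = 0.2049040

0.20490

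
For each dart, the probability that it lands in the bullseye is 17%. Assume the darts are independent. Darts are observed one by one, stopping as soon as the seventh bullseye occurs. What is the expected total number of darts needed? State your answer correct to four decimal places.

41.1765

Y = total darts until the seventh success; negative binomial with r=7, p=0.17.
E[Y] = r / p = 7 / 0.17 = 41.176471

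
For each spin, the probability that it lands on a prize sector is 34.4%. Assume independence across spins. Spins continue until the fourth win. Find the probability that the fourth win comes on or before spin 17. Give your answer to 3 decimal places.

0.888

Finishing within 17 spins ⇔ at least 4 successes in the first 17. With X ~ Binomial(17, 0.344), P(Y ≤ 17) = 1 − P(X ≤ 3).
  k=0: C(17,0)·0.344^0·0.656^17 = 0.00077
  k=1: C(17,1)·0.344^1·0.656^16 = 0.00688
  k=2: C(17,2)·0.344^2·0.656^15 = 0.02885
  k=3: C(17,3)·0.344^3·0.656^14 = 0.07566
1 − 0.11216 = 0.88784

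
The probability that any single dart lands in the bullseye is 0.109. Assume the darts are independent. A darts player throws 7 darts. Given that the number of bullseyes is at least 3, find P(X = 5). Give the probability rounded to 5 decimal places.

0.00793

X ~ Binomial(7, 0.109). Want P(X=5 | X≥3) = P(X=5) / P(X≥3).
P(X=5) = C(7,5)·0.109^5·0.891^2 = 0.0002565
P(X≥3) = 1 − 0.4458040 − 0.3817603 − 0.1401073 = 0.0323284
Ratio = 0.0002565 / 0.0323284 = 0.0079346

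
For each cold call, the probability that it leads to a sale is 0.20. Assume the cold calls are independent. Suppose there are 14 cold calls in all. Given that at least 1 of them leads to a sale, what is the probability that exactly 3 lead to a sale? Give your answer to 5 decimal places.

0.26165

X ~ Binomial(14, 0.20). Want P(X=3 | X≥1) = P(X=3) / P(X≥1).
P(X=3) = C(14,3)·0.20^3·0.80^11 = 0.2501389
P(X≥1) = 1 − 0.0439805 = 0.9560195
Ratio = 0.2501389 / 0.9560195 = 0.2616462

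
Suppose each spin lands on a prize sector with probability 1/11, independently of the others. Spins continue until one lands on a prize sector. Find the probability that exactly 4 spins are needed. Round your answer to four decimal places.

Geometric (trials to first success), p = 0.090909.
P(Y = 4) = (1−p)^3 · p = 0.75131 · 0.090909 = 0.068301

0.0683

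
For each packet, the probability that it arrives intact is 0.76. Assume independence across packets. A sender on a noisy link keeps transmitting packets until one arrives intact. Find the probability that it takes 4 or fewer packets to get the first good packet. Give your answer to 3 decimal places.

Y = number of packets to the first success; geometric, p = 0.76.
P(Y ≤ 4) = 1 − (1−p)^4 = 1 − 0.00332 = 0.99668

0.997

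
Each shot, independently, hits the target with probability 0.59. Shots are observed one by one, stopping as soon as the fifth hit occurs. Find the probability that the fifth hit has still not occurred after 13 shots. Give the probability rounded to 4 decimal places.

0.0379

Needing more than 13 shots ⇔ fewer than 5 successes in the first 13. With X ~ Binomial(13, 0.59), P(Y > 13) = P(X ≤ 4).
  k=0: C(13,0)·0.59^0·0.41^13 = 0.000009
  k=1: C(13,1)·0.59^1·0.41^12 = 0.000173
  k=2: C(13,2)·0.59^2·0.41^11 = 0.001494
  k=3: C(13,3)·0.59^3·0.41^10 = 0.007884
  k=4: C(13,4)·0.59^4·0.41^9 = 0.028364
P(X ≤ 4) = 0.037925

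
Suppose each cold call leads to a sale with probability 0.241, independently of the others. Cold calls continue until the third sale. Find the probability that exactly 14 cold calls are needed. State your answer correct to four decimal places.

Y = trial on which the third success occurs; negative binomial, r=3, p=0.241.
P(Y=14) = C(13,2) · p^3 · (1−p)^11
= 78 · 0.013998 · 0.048157 = 0.052578

0.0526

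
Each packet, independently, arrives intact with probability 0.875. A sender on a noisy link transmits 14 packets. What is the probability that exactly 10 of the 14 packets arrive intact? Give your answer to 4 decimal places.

0.0643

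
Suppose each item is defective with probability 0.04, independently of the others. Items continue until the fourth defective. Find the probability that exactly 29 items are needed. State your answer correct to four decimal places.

0.0030

Y = trial on which the fourth success occurs; negative binomial, r=4, p=0.04.
P(Y=29) = C(28,3) · p^4 · (1−p)^25
= 3276 · 2.56e-06 · 0.3604 = 0.003022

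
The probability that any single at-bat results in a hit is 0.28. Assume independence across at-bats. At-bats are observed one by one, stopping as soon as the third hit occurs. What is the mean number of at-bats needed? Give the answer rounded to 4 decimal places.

10.7143

Y = total at-bats until the third success; negative binomial with r=3, p=0.28.
E[Y] = r / p = 3 / 0.28 = 10.714286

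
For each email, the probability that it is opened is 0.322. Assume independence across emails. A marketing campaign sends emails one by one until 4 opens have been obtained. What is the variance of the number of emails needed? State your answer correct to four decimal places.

Y = total emails until the fourth success; negative binomial with r=4, p=0.322.
Var(Y) = r(1−p)/p² = 4·0.678 / 0.322² = 26.156398

26.1564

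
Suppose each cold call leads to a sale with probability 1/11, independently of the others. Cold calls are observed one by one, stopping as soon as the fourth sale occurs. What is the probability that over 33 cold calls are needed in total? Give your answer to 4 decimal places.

Needing more than 33 cold calls ⇔ fewer than 4 successes in the first 33. With X ~ Binomial(33, 0.090909), P(Y > 33) = P(X ≤ 3).
  k=0: C(33,0)·0.090909^0·0.909091^33 = 0.043057
  k=1: C(33,1)·0.090909^1·0.909091^32 = 0.142087
  k=2: C(33,2)·0.090909^2·0.909091^31 = 0.227340
  k=3: C(33,3)·0.090909^3·0.909091^30 = 0.234918
P(X ≤ 3) = 0.647402

0.6474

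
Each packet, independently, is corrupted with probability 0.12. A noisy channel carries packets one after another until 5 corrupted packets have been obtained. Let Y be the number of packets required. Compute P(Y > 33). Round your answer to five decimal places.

0.63744

Needing more than 33 packets ⇔ fewer than 5 successes in the first 33. With X ~ Binomial(33, 0.12), P(Y > 33) = P(X ≤ 4).
  k=0: C(33,0)·0.12^0·0.88^33 = 0.0147207
  k=1: C(33,1)·0.12^1·0.88^32 = 0.0662431
  k=2: C(33,2)·0.12^2·0.88^31 = 0.1445304
  k=3: C(33,3)·0.12^3·0.88^30 = 0.2036565
  k=4: C(33,4)·0.12^4·0.88^29 = 0.2082851
P(X ≤ 4) = 0.6374358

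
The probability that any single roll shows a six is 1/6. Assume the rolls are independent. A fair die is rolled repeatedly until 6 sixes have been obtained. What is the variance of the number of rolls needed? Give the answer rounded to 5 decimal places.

180.00000

Y = total rolls until the sixth success; negative binomial with r=6, p=0.166667.
Var(Y) = r(1−p)/p² = 6·0.833333 / 0.166667² = 180.0000000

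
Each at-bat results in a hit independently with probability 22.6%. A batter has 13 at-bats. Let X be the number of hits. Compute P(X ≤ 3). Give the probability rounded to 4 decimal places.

0.6643

X ~ Binomial(13, 0.226); P(X ≤ 3) = Σ C(13,k) p^k (1−p)^(13−k) over k:
  k=0: C(13,0)·0.226^0·0.774^13 = 0.035779
  k=1: C(13,1)·0.226^1·0.774^12 = 0.135814
  k=2: C(13,2)·0.226^2·0.774^11 = 0.237937
  k=3: C(13,3)·0.226^3·0.774^10 = 0.254742
Total = 0.664272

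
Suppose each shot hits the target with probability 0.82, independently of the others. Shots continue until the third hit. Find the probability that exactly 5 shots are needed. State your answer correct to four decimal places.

0.1072

Y = trial on which the third success occurs; negative binomial, r=3, p=0.82.
P(Y=5) = C(4,2) · p^3 · (1−p)^2
= 6 · 0.55137 · 0.0324 = 0.107186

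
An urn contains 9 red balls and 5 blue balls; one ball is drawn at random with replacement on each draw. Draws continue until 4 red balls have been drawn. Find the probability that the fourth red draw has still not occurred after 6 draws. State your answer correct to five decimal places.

0.36739

Needing more than 6 draws ⇔ fewer than 4 successes in the first 6. With X ~ Binomial(6, 0.642857), P(Y > 6) = P(X ≤ 3).
  k=0: C(6,0)·0.642857^0·0.357143^6 = 0.0020752
  k=1: C(6,1)·0.642857^1·0.357143^5 = 0.0224117
  k=2: C(6,2)·0.642857^2·0.357143^4 = 0.1008528
  k=3: C(6,3)·0.642857^3·0.357143^3 = 0.2420468
P(X ≤ 3) = 0.3673865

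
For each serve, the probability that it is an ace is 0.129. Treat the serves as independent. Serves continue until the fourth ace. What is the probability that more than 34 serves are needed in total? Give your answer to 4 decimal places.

Needing more than 34 serves ⇔ fewer than 4 successes in the first 34. With X ~ Binomial(34, 0.129), P(Y > 34) = P(X ≤ 3).
  k=0: C(34,0)·0.129^0·0.871^34 = 0.009133
  k=1: C(34,1)·0.129^1·0.871^33 = 0.045990
  k=2: C(34,2)·0.129^2·0.871^32 = 0.112389
  k=3: C(34,3)·0.129^3·0.871^31 = 0.177551
P(X ≤ 3) = 0.345064

0.3451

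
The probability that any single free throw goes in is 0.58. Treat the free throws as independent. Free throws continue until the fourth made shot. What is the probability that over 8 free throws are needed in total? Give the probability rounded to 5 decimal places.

0.20616

Needing more than 8 free throws ⇔ fewer than 4 successes in the first 8. With X ~ Binomial(8, 0.58), P(Y > 8) = P(X ≤ 3).
  k=0: C(8,0)·0.58^0·0.42^8 = 0.0009683
  k=1: C(8,1)·0.58^1·0.42^7 = 0.0106970
  k=2: C(8,2)·0.58^2·0.42^6 = 0.0517023
  k=3: C(8,3)·0.58^3·0.42^5 = 0.1427968
P(X ≤ 3) = 0.2061644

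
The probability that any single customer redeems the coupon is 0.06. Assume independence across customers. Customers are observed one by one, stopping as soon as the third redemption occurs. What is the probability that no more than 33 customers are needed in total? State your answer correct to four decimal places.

0.3177

Finishing within 33 customers ⇔ at least 3 successes in the first 33. With X ~ Binomial(33, 0.06), P(Y ≤ 33) = 1 − P(X ≤ 2).
  k=0: C(33,0)·0.06^0·0.94^33 = 0.129783
  k=1: C(33,1)·0.06^1·0.94^32 = 0.273374
  k=2: C(33,2)·0.06^2·0.94^31 = 0.279190
1 − 0.682347 = 0.317653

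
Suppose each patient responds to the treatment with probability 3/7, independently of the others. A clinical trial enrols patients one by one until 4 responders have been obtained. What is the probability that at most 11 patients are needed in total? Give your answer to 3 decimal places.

0.767

Finishing within 11 patients ⇔ at least 4 successes in the first 11. With X ~ Binomial(11, 0.428571), P(Y ≤ 11) = 1 − P(X ≤ 3).
  k=0: C(11,0)·0.428571^0·0.571429^11 = 0.00212
  k=1: C(11,1)·0.428571^1·0.571429^10 = 0.01750
  k=2: C(11,2)·0.428571^2·0.571429^9 = 0.06562
  k=3: C(11,3)·0.428571^3·0.571429^8 = 0.14766
1 − 0.23290 = 0.76710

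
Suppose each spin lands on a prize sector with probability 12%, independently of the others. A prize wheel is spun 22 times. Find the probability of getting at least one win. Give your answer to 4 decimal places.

0.9399

P(at least one) = 1 − P(none) = 1 − (1 − 0.12)^22
= 1 − 0.060065 = 0.939935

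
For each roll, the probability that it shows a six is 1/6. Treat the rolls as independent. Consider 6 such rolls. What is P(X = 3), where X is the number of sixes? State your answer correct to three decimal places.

0.054

X ~ Binomial(n=6, p=0.166667).
P(X=3) = C(6,3) · p^3 · (1−p)^3
= 20 · 0.0046296 · 0.5787 = 0.05358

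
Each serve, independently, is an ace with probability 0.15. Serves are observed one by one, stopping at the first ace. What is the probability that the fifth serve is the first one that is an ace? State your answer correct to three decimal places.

0.078

Geometric (trials to first success), p = 0.15.
P(Y = 5) = (1−p)^4 · p = 0.52201 · 0.15 = 0.07830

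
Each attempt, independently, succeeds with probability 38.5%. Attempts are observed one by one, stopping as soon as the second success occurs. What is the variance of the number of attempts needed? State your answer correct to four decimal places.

8.2982

Y = total attempts until the second success; negative binomial with r=2, p=0.385.
Var(Y) = r(1−p)/p² = 2·0.615 / 0.385² = 8.298195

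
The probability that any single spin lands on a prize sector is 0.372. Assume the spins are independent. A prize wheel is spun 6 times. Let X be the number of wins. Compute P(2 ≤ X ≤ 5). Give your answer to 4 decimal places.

X ~ Binomial(6, 0.372); P(2 ≤ X ≤ 5) = Σ C(6,k) p^k (1−p)^(6−k) over k:
  k=2: C(6,2)·0.372^2·0.628^4 = 0.322861
  k=3: C(6,3)·0.372^3·0.628^3 = 0.254999
  k=4: C(6,4)·0.372^4·0.628^2 = 0.113288
  k=5: C(6,5)·0.372^5·0.628^1 = 0.026843
Total = 0.717990

0.7180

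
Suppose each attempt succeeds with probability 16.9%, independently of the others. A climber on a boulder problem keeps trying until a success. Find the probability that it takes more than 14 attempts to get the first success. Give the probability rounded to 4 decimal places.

0.0749

Y = number of attempts to the first success; geometric, p = 0.169.
P(Y > 14) = P(first 14 all fail) = (1−p)^14 = 0.074888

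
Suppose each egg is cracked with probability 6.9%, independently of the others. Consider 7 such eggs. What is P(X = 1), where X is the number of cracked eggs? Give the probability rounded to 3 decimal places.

0.315

X ~ Binomial(n=7, p=0.069).
P(X=1) = C(7,1) · p^1 · (1−p)^6
= 7 · 0.069 · 0.65118 = 0.31452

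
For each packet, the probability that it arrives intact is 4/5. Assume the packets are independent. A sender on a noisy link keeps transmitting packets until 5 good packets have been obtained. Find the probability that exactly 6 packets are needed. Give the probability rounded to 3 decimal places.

Y = trial on which the fifth success occurs; negative binomial, r=5, p=0.80.
P(Y=6) = C(5,4) · p^5 · (1−p)^1
= 5 · 0.32768 · 0.2 = 0.32768

0.328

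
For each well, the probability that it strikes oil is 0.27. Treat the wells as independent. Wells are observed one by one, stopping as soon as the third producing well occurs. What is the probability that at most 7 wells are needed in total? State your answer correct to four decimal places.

0.2861

Finishing within 7 wells ⇔ at least 3 successes in the first 7. With X ~ Binomial(7, 0.27), P(Y ≤ 7) = 1 − P(X ≤ 2).
  k=0: C(7,0)·0.27^0·0.73^7 = 0.110474
  k=1: C(7,1)·0.27^1·0.73^6 = 0.286022
  k=2: C(7,2)·0.27^2·0.73^5 = 0.317367
1 − 0.713862 = 0.286138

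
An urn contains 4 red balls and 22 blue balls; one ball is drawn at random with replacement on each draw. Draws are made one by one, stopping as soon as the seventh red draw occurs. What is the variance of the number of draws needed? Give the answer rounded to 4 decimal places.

250.2500

Y = total draws until the seventh success; negative binomial with r=7, p=0.153846.
Var(Y) = r(1−p)/p² = 7·0.846154 / 0.153846² = 250.250000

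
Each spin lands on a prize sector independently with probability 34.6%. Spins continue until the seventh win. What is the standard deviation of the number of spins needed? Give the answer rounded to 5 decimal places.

Y = total spins until the seventh success; negative binomial with r=7, p=0.346.
SD(Y) = √[r(1−p)/p²] = √(38.2405025) = 6.1838906

6.18389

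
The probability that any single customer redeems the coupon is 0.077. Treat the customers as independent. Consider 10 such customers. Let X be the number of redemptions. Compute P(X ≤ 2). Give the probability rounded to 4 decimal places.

0.9637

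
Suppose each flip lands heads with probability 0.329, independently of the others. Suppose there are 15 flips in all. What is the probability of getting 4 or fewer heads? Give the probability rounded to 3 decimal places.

X ~ Binomial(15, 0.329); P(X ≤ 4) = Σ C(15,k) p^k (1−p)^(15−k) over k:
  k=0: C(15,0)·0.329^0·0.671^15 = 0.00252
  k=1: C(15,1)·0.329^1·0.671^14 = 0.01851
  k=2: C(15,2)·0.329^2·0.671^13 = 0.06353
  k=3: C(15,3)·0.329^3·0.671^12 = 0.13498
  k=4: C(15,4)·0.329^4·0.671^11 = 0.19855
Total = 0.41808

0.418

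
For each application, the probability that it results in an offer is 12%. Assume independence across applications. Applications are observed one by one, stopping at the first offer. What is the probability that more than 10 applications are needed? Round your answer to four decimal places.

0.2785

Y = number of applications to the first success; geometric, p = 0.12.
P(Y > 10) = P(first 10 all fail) = (1−p)^10 = 0.278501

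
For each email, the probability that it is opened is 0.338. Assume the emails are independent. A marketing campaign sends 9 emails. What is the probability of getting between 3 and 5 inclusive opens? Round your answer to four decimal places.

0.5889

X ~ Binomial(9, 0.338); P(3 ≤ X ≤ 5) = Σ C(9,k) p^k (1−p)^(9−k) over k:
  k=3: C(9,3)·0.338^3·0.662^6 = 0.273009
  k=4: C(9,4)·0.338^4·0.662^5 = 0.209087
  k=5: C(9,5)·0.338^5·0.662^4 = 0.106754
Total = 0.588851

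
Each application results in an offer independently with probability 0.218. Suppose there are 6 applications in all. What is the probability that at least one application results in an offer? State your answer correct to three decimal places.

0.771

P(at least one) = 1 − P(none) = 1 − (1 − 0.218)^6
= 1 − 0.22869 = 0.77131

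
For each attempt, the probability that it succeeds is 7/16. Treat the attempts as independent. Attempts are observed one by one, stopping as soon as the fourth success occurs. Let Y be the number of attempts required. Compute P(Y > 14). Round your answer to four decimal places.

0.0756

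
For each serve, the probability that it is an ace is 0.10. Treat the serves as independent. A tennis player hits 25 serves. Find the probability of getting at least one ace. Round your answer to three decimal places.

0.928

P(at least one) = 1 − P(none) = 1 − (1 − 0.10)^25
= 1 − 0.07179 = 0.92821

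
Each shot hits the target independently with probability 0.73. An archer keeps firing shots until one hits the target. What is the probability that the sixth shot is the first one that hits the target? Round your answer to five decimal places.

0.00105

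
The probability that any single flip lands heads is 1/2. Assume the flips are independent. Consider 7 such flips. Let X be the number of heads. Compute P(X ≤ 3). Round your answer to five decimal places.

X ~ Binomial(7, 0.50); P(X ≤ 3) = Σ C(7,k) p^k (1−p)^(7−k) over k:
  k=0: C(7,0)·0.50^0·0.50^7 = 0.0078125
  k=1: C(7,1)·0.50^1·0.50^6 = 0.0546875
  k=2: C(7,2)·0.50^2·0.50^5 = 0.1640625
  k=3: C(7,3)·0.50^3·0.50^4 = 0.2734375
Total = 0.5000000

0.50000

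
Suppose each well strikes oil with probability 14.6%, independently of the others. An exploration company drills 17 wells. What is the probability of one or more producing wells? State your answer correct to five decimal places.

P(at least one) = 1 − P(none) = 1 − (1 − 0.146)^17
= 1 − 0.0683571 = 0.9316429

0.93164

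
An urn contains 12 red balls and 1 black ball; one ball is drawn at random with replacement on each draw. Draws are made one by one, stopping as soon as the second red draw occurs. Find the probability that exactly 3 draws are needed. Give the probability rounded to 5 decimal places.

0.13109

Y = trial on which the second success occurs; negative binomial, r=2, p=0.923077.
P(Y=3) = C(2,1) · p^2 · (1−p)^1
= 2 · 0.85207 · 0.076923 = 0.1310878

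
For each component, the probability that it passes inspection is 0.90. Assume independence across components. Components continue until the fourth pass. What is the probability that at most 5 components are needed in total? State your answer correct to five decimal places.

0.91854

Finishing within 5 components ⇔ at least 4 successes in the first 5. With X ~ Binomial(5, 0.90), P(Y ≤ 5) = 1 − P(X ≤ 3).
  k=0: C(5,0)·0.90^0·0.10^5 = 0.0000100
  k=1: C(5,1)·0.90^1·0.10^4 = 0.0004500
  k=2: C(5,2)·0.90^2·0.10^3 = 0.0081000
  k=3: C(5,3)·0.90^3·0.10^2 = 0.0729000
1 − 0.0814600 = 0.9185400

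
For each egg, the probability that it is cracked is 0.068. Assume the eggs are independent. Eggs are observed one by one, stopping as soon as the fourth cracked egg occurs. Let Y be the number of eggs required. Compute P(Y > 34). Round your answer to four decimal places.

0.8020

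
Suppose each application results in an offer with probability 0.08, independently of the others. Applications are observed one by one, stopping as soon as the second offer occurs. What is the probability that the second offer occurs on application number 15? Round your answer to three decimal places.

Y = trial on which the second success occurs; negative binomial, r=2, p=0.08.
P(Y=15) = C(14,1) · p^2 · (1−p)^13
= 14 · 0.0064 · 0.33825 = 0.03031

0.030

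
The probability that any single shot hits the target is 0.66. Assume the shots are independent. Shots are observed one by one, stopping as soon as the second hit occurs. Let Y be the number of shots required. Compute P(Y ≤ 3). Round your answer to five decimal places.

0.73181

Finishing within 3 shots ⇔ at least 2 successes in the first 3. With X ~ Binomial(3, 0.66), P(Y ≤ 3) = 1 − P(X ≤ 1).
  k=0: C(3,0)·0.66^0·0.34^3 = 0.0393040
  k=1: C(3,1)·0.66^1·0.34^2 = 0.2288880
1 − 0.2681920 = 0.7318080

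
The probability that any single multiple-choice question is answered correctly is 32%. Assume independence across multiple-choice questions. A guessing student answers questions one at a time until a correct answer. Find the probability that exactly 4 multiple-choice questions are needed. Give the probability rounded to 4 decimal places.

0.1006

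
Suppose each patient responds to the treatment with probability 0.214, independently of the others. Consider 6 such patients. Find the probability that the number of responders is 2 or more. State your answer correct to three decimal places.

X ~ Binomial(6, 0.214); P(X ≥ 2) = Σ C(6,k) p^k (1−p)^(6−k) over k:
  k=2: C(6,2)·0.214^2·0.786^4 = 0.26219
  k=3: C(6,3)·0.214^3·0.786^3 = 0.09518
  k=4: C(6,4)·0.214^4·0.786^2 = 0.01944
  k=5: C(6,5)·0.214^5·0.786^1 = 0.00212
  k=6: C(6,6)·0.214^6·0.786^0 = 0.00010
Total = 0.37901

0.379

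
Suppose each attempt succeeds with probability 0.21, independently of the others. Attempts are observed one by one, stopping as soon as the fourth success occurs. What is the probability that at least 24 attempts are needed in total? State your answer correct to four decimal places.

0.2575

Needing more than 23 attempts ⇔ fewer than 4 successes in the first 23. With X ~ Binomial(23, 0.21), P(Y > 23) = P(X ≤ 3).
  k=0: C(23,0)·0.21^0·0.79^23 = 0.004420
  k=1: C(23,1)·0.21^1·0.79^22 = 0.027024
  k=2: C(23,2)·0.21^2·0.79^21 = 0.079018
  k=3: C(23,3)·0.21^3·0.79^20 = 0.147034
P(X ≤ 3) = 0.257496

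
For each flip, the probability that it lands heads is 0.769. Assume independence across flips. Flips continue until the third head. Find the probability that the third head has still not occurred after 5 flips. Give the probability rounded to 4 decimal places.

0.0845

Needing more than 5 flips ⇔ fewer than 3 successes in the first 5. With X ~ Binomial(5, 0.769), P(Y > 5) = P(X ≤ 2).
  k=0: C(5,0)·0.769^0·0.231^5 = 0.000658
  k=1: C(5,1)·0.769^1·0.231^4 = 0.010948
  k=2: C(5,2)·0.769^2·0.231^3 = 0.072893
P(X ≤ 2) = 0.084499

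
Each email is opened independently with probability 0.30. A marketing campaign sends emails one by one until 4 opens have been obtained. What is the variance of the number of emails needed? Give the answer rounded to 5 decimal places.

31.11111

Y = total emails until the fourth success; negative binomial with r=4, p=0.30.
Var(Y) = r(1−p)/p² = 4·0.70 / 0.30² = 31.1111111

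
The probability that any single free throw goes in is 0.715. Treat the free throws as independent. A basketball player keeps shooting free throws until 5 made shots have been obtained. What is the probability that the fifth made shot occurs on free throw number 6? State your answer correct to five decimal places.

0.26628

Y = trial on which the fifth success occurs; negative binomial, r=5, p=0.715.
P(Y=6) = C(5,4) · p^5 · (1−p)^1
= 5 · 0.18687 · 0.285 = 0.2662840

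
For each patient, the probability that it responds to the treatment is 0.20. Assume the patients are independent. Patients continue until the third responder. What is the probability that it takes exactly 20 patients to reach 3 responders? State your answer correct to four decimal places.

Y = trial on which the third success occurs; negative binomial, r=3, p=0.20.
P(Y=20) = C(19,2) · p^3 · (1−p)^17
= 171 · 0.008 · 0.022518 = 0.030805

0.0308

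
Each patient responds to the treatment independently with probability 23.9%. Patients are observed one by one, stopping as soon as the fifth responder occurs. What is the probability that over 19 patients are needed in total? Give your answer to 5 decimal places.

0.51051

Needing more than 19 patients ⇔ fewer than 5 successes in the first 19. With X ~ Binomial(19, 0.239), P(Y > 19) = P(X ≤ 4).
  k=0: C(19,0)·0.239^0·0.761^19 = 0.0055758
  k=1: C(19,1)·0.239^1·0.761^18 = 0.0332717
  k=2: C(19,2)·0.239^2·0.761^17 = 0.0940440
  k=3: C(19,3)·0.239^3·0.761^16 = 0.1673678
  k=4: C(19,4)·0.239^4·0.761^15 = 0.2102545
P(X ≤ 4) = 0.5105138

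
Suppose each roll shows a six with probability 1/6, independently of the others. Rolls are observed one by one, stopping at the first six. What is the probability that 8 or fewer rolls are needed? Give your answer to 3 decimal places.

Y = number of rolls to the first success; geometric, p = 0.166667.
P(Y ≤ 8) = 1 − (1−p)^8 = 1 − 0.23257 = 0.76743

0.767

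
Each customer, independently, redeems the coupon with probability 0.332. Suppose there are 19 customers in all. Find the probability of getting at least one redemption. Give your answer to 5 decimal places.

0.99953

P(at least one) = 1 − P(none) = 1 − (1 − 0.332)^19
= 1 − 0.0004685 = 0.9995315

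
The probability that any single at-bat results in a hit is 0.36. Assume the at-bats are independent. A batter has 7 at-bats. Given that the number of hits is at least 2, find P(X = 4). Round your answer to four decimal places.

0.1969

X ~ Binomial(7, 0.36). Want P(X=4 | X≥2) = P(X=4) / P(X≥2).
P(X=4) = C(7,4)·0.36^4·0.64^3 = 0.154105
P(X≥2) = 1 − 0.043980 − 0.173173 = 0.782846
Ratio = 0.154105 / 0.782846 = 0.196853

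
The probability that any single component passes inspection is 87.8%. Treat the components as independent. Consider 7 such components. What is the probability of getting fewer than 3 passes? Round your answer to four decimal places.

X ~ Binomial(7, 0.878); P(X ≤ 2) = Σ C(7,k) p^k (1−p)^(7−k) over k:
  k=0: C(7,0)·0.878^0·0.122^7 = 0.000000
  k=1: C(7,1)·0.878^1·0.122^6 = 0.000020
  k=2: C(7,2)·0.878^2·0.122^5 = 0.000438
Total = 0.000458

0.0005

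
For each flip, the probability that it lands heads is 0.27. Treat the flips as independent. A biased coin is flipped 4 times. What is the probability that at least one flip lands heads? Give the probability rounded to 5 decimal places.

0.71602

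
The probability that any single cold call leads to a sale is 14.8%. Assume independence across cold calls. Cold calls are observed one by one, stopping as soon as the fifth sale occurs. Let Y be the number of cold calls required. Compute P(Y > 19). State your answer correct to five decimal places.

Needing more than 19 cold calls ⇔ fewer than 5 successes in the first 19. With X ~ Binomial(19, 0.148), P(Y > 19) = P(X ≤ 4).
  k=0: C(19,0)·0.148^0·0.852^19 = 0.0476818
  k=1: C(19,1)·0.148^1·0.852^18 = 0.1573722
  k=2: C(19,2)·0.148^2·0.852^17 = 0.2460326
  k=3: C(19,3)·0.148^3·0.852^16 = 0.2421823
  k=4: C(19,4)·0.148^4·0.852^15 = 0.1682769
P(X ≤ 4) = 0.8615458

0.86155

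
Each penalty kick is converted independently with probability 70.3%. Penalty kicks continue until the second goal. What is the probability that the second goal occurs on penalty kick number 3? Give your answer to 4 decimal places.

0.2936

Y = trial on which the second success occurs; negative binomial, r=2, p=0.703.
P(Y=3) = C(2,1) · p^2 · (1−p)^1
= 2 · 0.49421 · 0.297 = 0.293560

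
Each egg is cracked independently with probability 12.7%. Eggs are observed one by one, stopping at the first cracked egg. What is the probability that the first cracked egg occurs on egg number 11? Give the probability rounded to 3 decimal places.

0.033

Geometric (trials to first success), p = 0.127.
P(Y = 11) = (1−p)^10 · p = 0.25712 · 0.127 = 0.03265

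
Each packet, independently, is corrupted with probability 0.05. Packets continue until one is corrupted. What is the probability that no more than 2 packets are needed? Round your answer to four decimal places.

Y = number of packets to the first success; geometric, p = 0.05.
P(Y ≤ 2) = 1 − (1−p)^2 = 1 − 0.902500 = 0.097500

0.0975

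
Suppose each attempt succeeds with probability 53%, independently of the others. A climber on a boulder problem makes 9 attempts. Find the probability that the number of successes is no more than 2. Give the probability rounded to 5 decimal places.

0.06371

X ~ Binomial(9, 0.53); P(X ≤ 2) = Σ C(9,k) p^k (1−p)^(9−k) over k:
  k=0: C(9,0)·0.53^0·0.47^9 = 0.0011191
  k=1: C(9,1)·0.53^1·0.47^8 = 0.0113580
  k=2: C(9,2)·0.53^2·0.47^7 = 0.0512318
Total = 0.0637089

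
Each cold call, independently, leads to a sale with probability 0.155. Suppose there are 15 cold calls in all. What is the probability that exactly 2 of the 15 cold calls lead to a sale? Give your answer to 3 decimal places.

0.282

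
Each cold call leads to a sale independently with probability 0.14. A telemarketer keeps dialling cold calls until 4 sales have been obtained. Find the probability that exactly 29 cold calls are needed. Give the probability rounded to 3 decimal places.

Y = trial on which the fourth success occurs; negative binomial, r=4, p=0.14.
P(Y=29) = C(28,3) · p^4 · (1−p)^25
= 3276 · 0.00038416 · 0.023039 = 0.02899

0.029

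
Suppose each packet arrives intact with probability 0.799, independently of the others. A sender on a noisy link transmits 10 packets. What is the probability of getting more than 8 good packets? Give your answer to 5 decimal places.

0.37280

X ~ Binomial(10, 0.799); P(X ≥ 9) = Σ C(10,k) p^k (1−p)^(10−k) over k:
  k=9: C(10,9)·0.799^9·0.201^1 = 0.2667578
  k=10: C(10,10)·0.799^10·0.201^0 = 0.1060395
Total = 0.3727973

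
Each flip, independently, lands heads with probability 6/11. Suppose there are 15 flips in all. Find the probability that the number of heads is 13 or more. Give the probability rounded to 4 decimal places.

0.0097

X ~ Binomial(15, 0.545455); P(X ≥ 13) = Σ C(15,k) p^k (1−p)^(15−k) over k:
  k=13: C(15,13)·0.545455^13·0.454545^2 = 0.008207
  k=14: C(15,14)·0.545455^14·0.454545^1 = 0.001407
  k=15: C(15,15)·0.545455^15·0.454545^0 = 0.000113
Total = 0.009727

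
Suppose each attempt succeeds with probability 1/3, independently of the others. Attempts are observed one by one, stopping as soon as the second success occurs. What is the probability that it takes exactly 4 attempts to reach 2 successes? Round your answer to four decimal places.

Y = trial on which the second success occurs; negative binomial, r=2, p=0.333333.
P(Y=4) = C(3,1) · p^2 · (1−p)^2
= 3 · 0.11111 · 0.44444 = 0.148148

0.1481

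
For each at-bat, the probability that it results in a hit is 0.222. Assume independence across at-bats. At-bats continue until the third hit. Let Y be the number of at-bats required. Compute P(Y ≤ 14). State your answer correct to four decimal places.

Finishing within 14 at-bats ⇔ at least 3 successes in the first 14. With X ~ Binomial(14, 0.222), P(Y ≤ 14) = 1 − P(X ≤ 2).
  k=0: C(14,0)·0.222^0·0.778^14 = 0.029766
  k=1: C(14,1)·0.222^1·0.778^13 = 0.118909
  k=2: C(14,2)·0.222^2·0.778^12 = 0.220548
1 − 0.369223 = 0.630777

0.6308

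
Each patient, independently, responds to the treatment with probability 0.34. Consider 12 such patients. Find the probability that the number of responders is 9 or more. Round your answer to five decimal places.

0.00449

X ~ Binomial(12, 0.34); P(X ≥ 9) = Σ C(12,k) p^k (1−p)^(12−k) over k:
  k=9: C(12,9)·0.34^9·0.66^3 = 0.0038403
  k=10: C(12,10)·0.34^10·0.66^2 = 0.0005935
  k=11: C(12,11)·0.34^11·0.66^1 = 0.0000556
  k=12: C(12,12)·0.34^12·0.66^0 = 0.0000024
Total = 0.0044918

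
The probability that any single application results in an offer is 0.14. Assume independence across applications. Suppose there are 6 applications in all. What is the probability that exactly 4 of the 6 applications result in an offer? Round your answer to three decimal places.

X ~ Binomial(n=6, p=0.14).
P(X=4) = C(6,4) · p^4 · (1−p)^2
= 15 · 0.00038416 · 0.7396 = 0.00426

0.004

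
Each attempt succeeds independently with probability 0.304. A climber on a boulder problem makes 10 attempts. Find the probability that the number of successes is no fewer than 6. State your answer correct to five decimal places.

0.05035

X ~ Binomial(10, 0.304); P(X ≥ 6) = Σ C(10,k) p^k (1−p)^(10−k) over k:
  k=6: C(10,6)·0.304^6·0.696^4 = 0.0388954
  k=7: C(10,7)·0.304^7·0.696^3 = 0.0097079
  k=8: C(10,8)·0.304^8·0.696^2 = 0.0015901
  k=9: C(10,9)·0.304^9·0.696^1 = 0.0001543
  k=10: C(10,10)·0.304^10·0.696^0 = 0.0000067
Total = 0.0503544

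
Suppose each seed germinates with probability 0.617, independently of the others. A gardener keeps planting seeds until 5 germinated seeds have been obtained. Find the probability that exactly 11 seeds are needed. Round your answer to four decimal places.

0.0593

Y = trial on which the fifth success occurs; negative binomial, r=5, p=0.617.
P(Y=11) = C(10,4) · p^5 · (1−p)^6
= 210 · 0.089418 · 0.0031564 = 0.059270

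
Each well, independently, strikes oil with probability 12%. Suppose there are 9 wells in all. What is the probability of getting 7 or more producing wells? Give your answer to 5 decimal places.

X ~ Binomial(9, 0.12); P(X ≥ 7) = Σ C(9,k) p^k (1−p)^(9−k) over k:
  k=7: C(9,7)·0.12^7·0.88^2 = 0.0000100
  k=8: C(9,8)·0.12^8·0.88^1 = 0.0000003
  k=9: C(9,9)·0.12^9·0.88^0 = 0.0000000
Total = 0.0000103

0.00001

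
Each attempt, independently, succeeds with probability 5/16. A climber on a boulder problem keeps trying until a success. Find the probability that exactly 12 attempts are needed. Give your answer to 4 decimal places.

Geometric (trials to first success), p = 0.3125.
P(Y = 12) = (1−p)^11 · p = 0.016218 · 0.3125 = 0.005068

0.0051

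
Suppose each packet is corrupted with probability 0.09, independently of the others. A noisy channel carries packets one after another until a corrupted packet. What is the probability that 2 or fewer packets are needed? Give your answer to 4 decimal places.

0.1719

Y = number of packets to the first success; geometric, p = 0.09.
P(Y ≤ 2) = 1 − (1−p)^2 = 1 − 0.828100 = 0.171900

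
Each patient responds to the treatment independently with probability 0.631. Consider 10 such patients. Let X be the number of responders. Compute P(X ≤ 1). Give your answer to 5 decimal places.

0.00085

X ~ Binomial(10, 0.631); P(X ≤ 1) = Σ C(10,k) p^k (1−p)^(10−k) over k:
  k=0: C(10,0)·0.631^0·0.369^10 = 0.0000468
  k=1: C(10,1)·0.631^1·0.369^9 = 0.0008003
Total = 0.0008471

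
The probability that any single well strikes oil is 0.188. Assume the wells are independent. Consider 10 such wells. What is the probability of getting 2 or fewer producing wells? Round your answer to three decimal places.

0.714

X ~ Binomial(10, 0.188); P(X ≤ 2) = Σ C(10,k) p^k (1−p)^(10−k) over k:
  k=0: C(10,0)·0.188^0·0.812^10 = 0.12461
  k=1: C(10,1)·0.188^1·0.812^9 = 0.28851
  k=2: C(10,2)·0.188^2·0.812^8 = 0.30059
Total = 0.71371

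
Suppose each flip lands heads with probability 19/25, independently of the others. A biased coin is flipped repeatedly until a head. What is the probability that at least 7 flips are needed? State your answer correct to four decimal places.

Y = number of flips to the first success; geometric, p = 0.76.
P(Y > 6) = P(first 6 all fail) = (1−p)^6 = 0.000191

0.0002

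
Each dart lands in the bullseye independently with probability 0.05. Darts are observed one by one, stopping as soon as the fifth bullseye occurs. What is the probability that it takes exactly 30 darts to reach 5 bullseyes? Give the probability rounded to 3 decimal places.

0.002

Y = trial on which the fifth success occurs; negative binomial, r=5, p=0.05.
P(Y=30) = C(29,4) · p^5 · (1−p)^25
= 23751 · 3.125e-07 · 0.27739 = 0.00206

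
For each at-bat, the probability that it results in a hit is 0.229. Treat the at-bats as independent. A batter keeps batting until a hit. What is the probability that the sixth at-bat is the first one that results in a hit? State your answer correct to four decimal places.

Geometric (trials to first success), p = 0.229.
P(Y = 6) = (1−p)^5 · p = 0.27244 · 0.229 = 0.062389

0.0624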